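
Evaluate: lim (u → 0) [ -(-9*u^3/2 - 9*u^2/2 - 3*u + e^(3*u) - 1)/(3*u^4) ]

-9/8

Direct substitution gives 0/0.
Apply L'Hôpital: lim (-27*u^2/2 - 9*u + 3*e^(3*u) - 3)/(-12*u^3), still 0/0.
Apply L'Hôpital: lim (-27*u + 9*e^(3*u) - 9)/(-36*u^2), still 0/0.
Apply L'Hôpital: lim (27*e^(3*u) - 27)/(-72*u), still 0/0.
After 4 applications of L'Hôpital's rule the quotient is (81*e^(3*u))/(-72); substituting u = 0 gives -9/8.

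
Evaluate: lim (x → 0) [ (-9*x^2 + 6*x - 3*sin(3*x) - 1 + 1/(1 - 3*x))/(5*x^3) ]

81/10

Substitution gives 0/0 (the numerator vanishes to order 3).
Expand each term to order x^3: the coefficient of x^3 in -3·sin(3x) is 27/2 and in 1/(1 - 3x) is 27.
Lower-order terms cancel with the polynomial part, so the numerator is (81/2)·x^3 + o(x^3), and the limit is (81/2)/(5) = 81/10.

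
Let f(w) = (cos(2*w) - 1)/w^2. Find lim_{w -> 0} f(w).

-2

Direct substitution gives 0/0.
Apply L'Hôpital: lim (-2*sin(2*w))/(2*w), still 0/0.
After 2 applications of L'Hôpital's rule the quotient is (-4*cos(2*w))/(2); substituting w = 0 gives -2.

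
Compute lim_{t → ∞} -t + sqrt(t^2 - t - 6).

This has the form ∞ − ∞. Multiply and divide by the conjugate √(t^2 - t - 6) + t.
That gives (-t - 6) / (√(t^2 - t - 6) + t).
Divide numerator and denominator by t: the limit is -1/(2·1) = -1/2.

-1/2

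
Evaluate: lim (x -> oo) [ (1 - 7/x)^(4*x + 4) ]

e^(-28)

The base → 1 and the exponent → ∞: a 1^∞ form.
Take logarithms: (4x + 4)·ln(1 - 7/x). Since ln(1+u) ~ u for small u, this behaves like (4x)·(-7/x) → -28.
So the limit is e^(-28).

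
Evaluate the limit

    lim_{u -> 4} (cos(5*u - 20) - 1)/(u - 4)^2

Direct substitution gives 0/0.
Apply L'Hôpital: lim (-5*sin(5*u - 20))/(2*u - 8), still 0/0.
After 2 applications of L'Hôpital's rule the quotient is (-25*cos(5*u - 20))/(2); substituting u = 4 gives -25/2.

-25/2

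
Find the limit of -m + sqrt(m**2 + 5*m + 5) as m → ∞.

5/2

An ∞ − ∞ form. Rationalising with the conjugate, the difference becomes (5m + 5) / (√(m^2 + 5*m + 5) + m).
For large m the denominator behaves like 2·m, so the quotient tends to 5/2 = 5/2.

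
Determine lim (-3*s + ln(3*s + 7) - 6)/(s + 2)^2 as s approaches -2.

Direct substitution gives 0/0.
Apply L'Hôpital: lim (-3 + 3/(3*s + 7))/(2*s + 4), still 0/0.
After 2 applications of L'Hôpital's rule the quotient is (-9/(3*s + 7)^2)/(2); substituting s = -2 gives -9/2.

-9/2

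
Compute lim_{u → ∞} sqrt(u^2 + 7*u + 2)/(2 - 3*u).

For large |u|, √(u^2 + 7*u + 2) ≈ √1·|u| and the denominator ≈ -3u.
Since u → +∞, |u| = u, giving √1/(-3) = -1/3.

-1/3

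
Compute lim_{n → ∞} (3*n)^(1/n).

1

Base → ∞ and exponent → 0: an ∞^0 form.
Take logs: (1/n)·ln(3·n^1) = (ln 3 + 1·ln n)/n → 0.
So the limit is e^0 = 1.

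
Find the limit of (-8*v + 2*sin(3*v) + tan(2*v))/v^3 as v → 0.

Substitution gives 0/0 (the numerator vanishes to order 3).
Expand each term to order v^3: the coefficient of v^3 in tan(2v) is 8/3 and in 2·sin(3v) is -9.
Lower-order terms cancel with the polynomial part, so the numerator is (-19/3)·v^3 + o(v^3), and the limit is (-19/3)/(1) = -19/3.

-19/3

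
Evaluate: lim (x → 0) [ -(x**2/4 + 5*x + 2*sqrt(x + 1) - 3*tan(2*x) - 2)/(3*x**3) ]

Substitution gives 0/0; apply L'Hôpital's rule 3 times.
After differentiating numerator and denominator 3 times the quotient is (-96*tan(2*x)^2/cos(2*x)^2 - 48/cos(2*x)^4 + 3/(4*(x + 1)^(5/2)))/(-18); at x = 0 this is 21/8.

21/8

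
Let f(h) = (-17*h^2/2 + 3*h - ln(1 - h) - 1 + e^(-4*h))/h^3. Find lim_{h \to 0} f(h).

-31/3

Substitution gives 0/0 (the numerator vanishes to order 3).
Expand each term to order h^3: the coefficient of h^3 in e^(-4h) is -32/3 and in −ln(1 - h) is 1/3.
Lower-order terms cancel with the polynomial part, so the numerator is (-31/3)·h^3 + o(h^3), and the limit is (-31/3)/(1) = -31/3.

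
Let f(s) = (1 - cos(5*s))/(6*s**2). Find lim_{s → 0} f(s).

25/12

Substitution gives 0/0.
Use (1 − cos u)/u² → 1/2 with u = 5s: the limit is 5²/(2·6) = 25/12.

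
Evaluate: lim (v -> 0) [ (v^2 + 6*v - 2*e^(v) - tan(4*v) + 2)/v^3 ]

Substitution gives 0/0 (the numerator vanishes to order 3).
Expand each term to order v^3: the coefficient of v^3 in -2·e^(v) is -1/3 and in −tan(4v) is -64/3.
Lower-order terms cancel with the polynomial part, so the numerator is (-65/3)·v^3 + o(v^3), and the limit is (-65/3)/(1) = -65/3.

-65/3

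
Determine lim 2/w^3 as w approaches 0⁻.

-∞

As w → 0⁻, (w) → 0⁻, so (w)^3 → 0⁻ and 2/(w)^3 → -∞.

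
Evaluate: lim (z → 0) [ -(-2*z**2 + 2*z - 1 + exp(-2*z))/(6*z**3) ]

2/9

Direct substitution gives 0/0.
Apply L'Hôpital: lim (-4*z + 2 - 2*e^(-2*z))/(-18*z^2), still 0/0.
Apply L'Hôpital: lim (-4 + 4*e^(-2*z))/(-36*z), still 0/0.
After 3 applications of L'Hôpital's rule the quotient is (-8*e^(-2*z))/(-36); substituting z = 0 gives 2/9.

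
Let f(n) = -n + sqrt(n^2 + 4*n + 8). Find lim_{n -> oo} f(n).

This has the form ∞ − ∞. Multiply and divide by the conjugate √(n^2 + 4*n + 8) + n.
That gives (4n + 8) / (√(n^2 + 4*n + 8) + n).
Divide numerator and denominator by n: the limit is 4/(2·1) = 2.

2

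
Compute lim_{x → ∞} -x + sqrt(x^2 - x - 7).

-1/2

An ∞ − ∞ form. Rationalising with the conjugate, the difference becomes (-x - 7) / (√(x^2 - x - 7) + x).
For large x the denominator behaves like 2·x, so the quotient tends to -1/2 = -1/2.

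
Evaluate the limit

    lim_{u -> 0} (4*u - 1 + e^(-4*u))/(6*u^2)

4/3

Direct substitution gives 0/0.
Apply L'Hôpital: lim (4 - 4*e^(-4*u))/(12*u), still 0/0.
After 2 applications of L'Hôpital's rule the quotient is (16*e^(-4*u))/(12); substituting u = 0 gives 4/3.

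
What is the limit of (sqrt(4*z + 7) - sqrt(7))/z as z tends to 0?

2*√(7)/7

A 0/0 form; rationalise with √(7 + 4z) + √7. This collapses the numerator to 4z, leaving 4/(√(7 + 4z) + √7) → 4/(2√7) = 2*√(7)/7.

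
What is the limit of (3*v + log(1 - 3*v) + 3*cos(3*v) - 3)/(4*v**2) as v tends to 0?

Substitution gives 0/0; apply L'Hôpital's rule 2 times.
After differentiating numerator and denominator 2 times the quotient is (-27*cos(3*v) - 9/(3*v - 1)^2)/(8); at v = 0 this is -9/2.

-9/2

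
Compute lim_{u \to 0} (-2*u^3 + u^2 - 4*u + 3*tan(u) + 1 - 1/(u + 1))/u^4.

-1

Substitution gives 0/0; apply L'Hôpital's rule 4 times.
After differentiating numerator and denominator 4 times the quotient is (72*tan(u)^3/cos(u)^2 + 48*tan(u)/cos(u)^2 - 24/(u + 1)^5)/(24); at u = 0 this is -1.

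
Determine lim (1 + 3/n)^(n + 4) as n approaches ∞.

e^(3)

Write it as [(1 + 3/n)^n]^(1) · (1 + 3/n)^(4). The bracketed term tends to e^(3) and the second factor to 1, so the limit is e^(3).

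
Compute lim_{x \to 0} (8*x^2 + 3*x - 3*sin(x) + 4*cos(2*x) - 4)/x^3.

Substitution gives 0/0; apply L'Hôpital's rule 3 times.
After differentiating numerator and denominator 3 times the quotient is ((64*sin(x) + 3)*cos(x))/(6); at x = 0 this is 1/2.

1/2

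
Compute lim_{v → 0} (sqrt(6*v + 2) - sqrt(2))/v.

Substitution gives 0/0. Multiply numerator and denominator by the conjugate √(2 + 6v) + √2.
The numerator becomes (2 + 6v) − 2 = 6v, so the expression simplifies to 6/(√(2 + 6v) + √2).
Letting v → 0 gives 6/(2√2) = 3*√(2)/2.

3*√(2)/2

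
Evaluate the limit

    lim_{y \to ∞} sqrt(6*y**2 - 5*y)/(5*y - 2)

For large |y|, √(6*y^2 - 5*y) ≈ √6·|y| and the denominator ≈ 5y.
Since y → +∞, |y| = y, giving √6/(5) = √(6)/5.

√(6)/5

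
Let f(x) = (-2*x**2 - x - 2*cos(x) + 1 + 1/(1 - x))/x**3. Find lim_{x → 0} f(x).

Substitution gives 0/0; apply L'Hôpital's rule 3 times.
After differentiating numerator and denominator 3 times the quotient is (-2*sin(x) + 6/(x - 1)^4)/(6); at x = 0 this is 1.

1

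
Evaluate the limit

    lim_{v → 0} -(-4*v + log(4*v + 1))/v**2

Direct substitution gives 0/0.
Apply L'Hôpital: lim (-4 + 4/(4*v + 1))/(-2*v), still 0/0.
After 2 applications of L'Hôpital's rule the quotient is (-16/(4*v + 1)^2)/(-2); substituting v = 0 gives 8.

8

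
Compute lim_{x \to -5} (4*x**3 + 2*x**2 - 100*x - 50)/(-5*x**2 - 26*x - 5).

Since x = -5 makes numerator and denominator zero, (x + 5) divides both.
Cancelling it gives (4*x^2 - 18*x - 10)/(-5*x - 1); now plug in x = -5 to get 15/2.

15/2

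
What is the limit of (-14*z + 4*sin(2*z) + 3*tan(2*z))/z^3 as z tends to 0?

Substitution gives 0/0; apply L'Hôpital's rule 3 times.
After differentiating numerator and denominator 3 times the quotient is (-32*cos(2*z) + 144*tan(2*z)^4 + 192*tan(2*z)^2 + 48)/(6); at z = 0 this is 8/3.

8/3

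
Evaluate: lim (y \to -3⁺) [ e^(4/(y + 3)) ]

As y → -3⁺, 4/(y + 3) → +∞, so e^(4/(y + 3)) → ∞.

∞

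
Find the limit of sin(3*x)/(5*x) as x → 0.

Substitution gives 0/0.
Write it as (3/5)·sin(3x)/(3x); since sin(u)/u → 1, the limit is 3/5.

3/5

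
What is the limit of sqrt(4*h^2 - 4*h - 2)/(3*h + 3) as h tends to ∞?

For large |h|, √(4*h^2 - 4*h - 2) ≈ √4·|h| and the denominator ≈ 3h.
Since h → +∞, |h| = h, giving √4/(3) = 2/3.

2/3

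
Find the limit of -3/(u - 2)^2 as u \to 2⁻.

As u → 2⁻, (u - 2) → 0⁻, so (u - 2)^2 → 0⁺ and -3/(u - 2)^2 → -∞.

-∞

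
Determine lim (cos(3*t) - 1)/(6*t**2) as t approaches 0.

-3/4

Direct substitution gives 0/0.
Apply L'Hôpital: lim (-3*sin(3*t))/(12*t), still 0/0.
After 2 applications of L'Hôpital's rule the quotient is (-9*cos(3*t))/(12); substituting t = 0 gives -3/4.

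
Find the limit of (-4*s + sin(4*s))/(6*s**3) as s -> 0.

-16/9

Direct substitution gives 0/0.
Apply L'Hôpital: lim (4*cos(4*s) - 4)/(18*s^2), still 0/0.
Apply L'Hôpital: lim (-16*sin(4*s))/(36*s), still 0/0.
After 3 applications of L'Hôpital's rule the quotient is (-64*cos(4*s))/(36); substituting s = 0 gives -16/9.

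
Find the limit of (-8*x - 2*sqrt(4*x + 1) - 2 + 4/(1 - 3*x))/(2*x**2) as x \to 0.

Substitution gives 0/0; apply L'Hôpital's rule 2 times.
After differentiating numerator and denominator 2 times the quotient is (8/(4*x + 1)^(3/2) - 72/(3*x - 1)^3)/(4); at x = 0 this is 20.

20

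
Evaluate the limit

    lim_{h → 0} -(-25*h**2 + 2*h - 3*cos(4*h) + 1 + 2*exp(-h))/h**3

1/3

Substitution gives 0/0 (the numerator vanishes to order 3).
Expand each term to order h^3: the coefficient of h^3 in -3·cos(4h) is 0 and in 2·e^(-h) is -1/3.
Lower-order terms cancel with the polynomial part, so the numerator is (-1/3)·h^3 + o(h^3), and the limit is (-1/3)/(-1) = 1/3.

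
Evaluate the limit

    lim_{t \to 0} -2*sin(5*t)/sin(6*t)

-5/3

Substitution gives 0/0.
Divide numerator and denominator by t: sin(5t)/t → 5 and sin(6t)/t → 6, so the limit is -2·5/6 = -5/3.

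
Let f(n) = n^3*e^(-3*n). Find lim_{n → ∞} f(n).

Write as n^3/e^{3n}, an ∞/∞ form.
Exponential growth dominates any polynomial, so repeated L'Hôpital (or the standard result) gives 0.

0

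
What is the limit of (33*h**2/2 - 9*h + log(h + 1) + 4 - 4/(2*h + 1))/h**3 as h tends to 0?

97/3

Substitution gives 0/0; apply L'Hôpital's rule 3 times.
After differentiating numerator and denominator 3 times the quotient is (192/(2*h + 1)^4 + 2/(h + 1)^3)/(6); at h = 0 this is 97/3.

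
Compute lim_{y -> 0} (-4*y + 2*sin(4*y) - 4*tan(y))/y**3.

-68/3

Substitution gives 0/0 (the numerator vanishes to order 3).
Expand each term to order y^3: the coefficient of y^3 in 2·sin(4y) is -64/3 and in -4·tan(y) is -4/3.
Lower-order terms cancel with the polynomial part, so the numerator is (-68/3)·y^3 + o(y^3), and the limit is (-68/3)/(1) = -68/3.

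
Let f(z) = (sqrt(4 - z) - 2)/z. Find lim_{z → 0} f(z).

-1/4

A 0/0 form; rationalise with √(4 - z) + √4. This collapses the numerator to -z, leaving -1/(√(4 - z) + √4) → -1/(2√4) = -1/4.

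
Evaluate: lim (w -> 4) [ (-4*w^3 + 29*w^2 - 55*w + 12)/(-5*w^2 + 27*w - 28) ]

Direct substitution gives 0/0, so factor. Both numerator and denominator have (w - 4) as a factor.
After cancelling, the expression reduces to (-4*w^2 + 13*w - 3)/(7 - 5*w).
Substituting w = 4 gives 15/13.

15/13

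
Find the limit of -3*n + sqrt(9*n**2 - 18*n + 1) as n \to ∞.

-3

An ∞ − ∞ form. Rationalising with the conjugate, the difference becomes (-18n + 1) / (√(9*n^2 - 18*n + 1) + 3n).
For large n the denominator behaves like 2·3n, so the quotient tends to -18/6 = -3.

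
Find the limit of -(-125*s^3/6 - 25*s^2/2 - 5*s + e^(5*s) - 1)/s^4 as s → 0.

-625/24

Direct substitution gives 0/0.
Apply L'Hôpital: lim (-125*s^2/2 - 25*s + 5*e^(5*s) - 5)/(-4*s^3), still 0/0.
Apply L'Hôpital: lim (-125*s + 25*e^(5*s) - 25)/(-12*s^2), still 0/0.
Apply L'Hôpital: lim (125*e^(5*s) - 125)/(-24*s), still 0/0.
After 4 applications of L'Hôpital's rule the quotient is (625*e^(5*s))/(-24); substituting s = 0 gives -625/24.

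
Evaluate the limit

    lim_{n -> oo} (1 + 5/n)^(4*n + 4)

The base → 1 and the exponent → ∞: a 1^∞ form.
Take logarithms: (4n + 4)·ln(1 + 5/n). Since ln(1+u) ~ u for small u, this behaves like (4n)·(5/n) → 20.
So the limit is e^(20).

e^(20)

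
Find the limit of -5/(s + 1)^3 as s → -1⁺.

As s → -1⁺, (s + 1) → 0⁺, so (s + 1)^3 → 0⁺ and -5/(s + 1)^3 → -∞.

-∞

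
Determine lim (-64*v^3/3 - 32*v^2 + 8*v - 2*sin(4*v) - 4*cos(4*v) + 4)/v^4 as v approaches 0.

-128/3

Substitution gives 0/0 (the numerator vanishes to order 4).
Expand each term to order v^4: the coefficient of v^4 in -2·sin(4v) is 0 and in -4·cos(4v) is -128/3.
Lower-order terms cancel with the polynomial part, so the numerator is (-128/3)·v^4 + o(v^4), and the limit is (-128/3)/(1) = -128/3.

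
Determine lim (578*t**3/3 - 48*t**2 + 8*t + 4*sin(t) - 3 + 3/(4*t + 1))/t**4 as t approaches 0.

768

Substitution gives 0/0 (the numerator vanishes to order 4).
Expand each term to order t^4: the coefficient of t^4 in 4·sin(t) is 0 and in 3·1/(1 + 4t) is 768.
Lower-order terms cancel with the polynomial part, so the numerator is (768)·t^4 + o(t^4), and the limit is (768)/(1) = 768.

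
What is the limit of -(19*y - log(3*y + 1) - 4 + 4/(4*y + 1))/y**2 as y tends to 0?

-137/2

Substitution gives 0/0 (the numerator vanishes to order 2).
Expand each term to order y^2: the coefficient of y^2 in −ln(1 + 3y) is 9/2 and in 4·1/(1 + 4y) is 64.
Lower-order terms cancel with the polynomial part, so the numerator is (137/2)·y^2 + o(y^2), and the limit is (137/2)/(-1) = -137/2.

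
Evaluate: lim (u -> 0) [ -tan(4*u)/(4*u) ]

-1

Substitution gives 0/0.
Since tan(θ)/θ → 1 as θ → 0, tan(4u)/(4u) → 1 and the limit is 4/(-4) = -1.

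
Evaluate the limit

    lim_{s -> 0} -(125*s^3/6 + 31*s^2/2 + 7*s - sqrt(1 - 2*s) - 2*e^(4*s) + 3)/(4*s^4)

497/96

Substitution gives 0/0; apply L'Hôpital's rule 4 times.
After differentiating numerator and denominator 4 times the quotient is (-512*e^(4*s) + 15/(1 - 2*s)^(7/2))/(-96); at s = 0 this is 497/96.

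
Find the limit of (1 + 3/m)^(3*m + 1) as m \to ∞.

e^(9)

Write it as [(1 + 3/m)^m]^(3) · (1 + 3/m)^(1). The bracketed term tends to e^(3) and the second factor to 1, so the limit is e^(9).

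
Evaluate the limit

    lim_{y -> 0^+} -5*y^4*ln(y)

This is a 0·(−∞) form. Rewrite as -5·ln(y) / y^(−4) and apply L'Hôpital:
the derivative quotient is -5·(1/y) / (−4·y^(−5)) = (5/4)·y^4 → 0.

0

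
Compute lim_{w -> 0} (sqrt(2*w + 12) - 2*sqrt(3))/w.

√(3)/6

Substitution gives 0/0. Multiply numerator and denominator by the conjugate √(12 + 2w) + √12.
The numerator becomes (12 + 2w) − 12 = 2w, so the expression simplifies to 2/(√(12 + 2w) + √12).
Letting w → 0 gives 2/(2√12) = √(3)/6.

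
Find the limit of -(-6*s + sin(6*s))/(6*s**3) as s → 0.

6

Direct substitution gives 0/0.
Apply L'Hôpital: lim (6*cos(6*s) - 6)/(-18*s^2), still 0/0.
Apply L'Hôpital: lim (-36*sin(6*s))/(-36*s), still 0/0.
After 3 applications of L'Hôpital's rule the quotient is (-216*cos(6*s))/(-36); substituting s = 0 gives 6.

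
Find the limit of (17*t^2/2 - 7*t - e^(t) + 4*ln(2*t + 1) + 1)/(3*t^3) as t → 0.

Substitution gives 0/0; apply L'Hôpital's rule 3 times.
After differentiating numerator and denominator 3 times the quotient is (-e^(t) + 64/(2*t + 1)^3)/(18); at t = 0 this is 7/2.

7/2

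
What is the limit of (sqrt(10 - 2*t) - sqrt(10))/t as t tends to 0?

-√(10)/10

Substitution gives 0/0. Multiply numerator and denominator by the conjugate √(10 - 2t) + √10.
The numerator becomes (10 - 2t) − 10 = -2t, so the expression simplifies to -2/(√(10 - 2t) + √10).
Letting t → 0 gives -2/(2√10) = -√(10)/10.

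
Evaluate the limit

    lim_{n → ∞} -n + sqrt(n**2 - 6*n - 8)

An ∞ − ∞ form. Rationalising with the conjugate, the difference becomes (-6n - 8) / (√(n^2 - 6*n - 8) + n).
For large n the denominator behaves like 2·n, so the quotient tends to -6/2 = -3.

-3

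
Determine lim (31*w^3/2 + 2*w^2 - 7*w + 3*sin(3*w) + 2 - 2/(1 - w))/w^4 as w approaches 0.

-2

Substitution gives 0/0 (the numerator vanishes to order 4).
Expand each term to order w^4: the coefficient of w^4 in 3·sin(3w) is 0 and in -2·1/(1 - w) is -2.
Lower-order terms cancel with the polynomial part, so the numerator is (-2)·w^4 + o(w^4), and the limit is (-2)/(1) = -2.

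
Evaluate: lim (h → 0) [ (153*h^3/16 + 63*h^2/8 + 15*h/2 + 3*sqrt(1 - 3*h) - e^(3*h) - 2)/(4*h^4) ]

Substitution gives 0/0 (the numerator vanishes to order 4).
Expand each term to order h^4: the coefficient of h^4 in −e^(3h) is -27/8 and in 3·√(1 - 3h) is -1215/128.
Lower-order terms cancel with the polynomial part, so the numerator is (-1647/128)·h^4 + o(h^4), and the limit is (-1647/128)/(4) = -1647/512.

-1647/512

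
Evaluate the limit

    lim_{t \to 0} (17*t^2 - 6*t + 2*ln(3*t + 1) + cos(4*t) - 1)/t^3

18

Substitution gives 0/0; apply L'Hôpital's rule 3 times.
After differentiating numerator and denominator 3 times the quotient is (64*sin(4*t) + 108/(3*t + 1)^3)/(6); at t = 0 this is 18.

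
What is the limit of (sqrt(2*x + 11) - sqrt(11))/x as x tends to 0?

A 0/0 form; rationalise with √(11 + 2x) + √11. This collapses the numerator to 2x, leaving 2/(√(11 + 2x) + √11) → 2/(2√11) = √(11)/11.

√(11)/11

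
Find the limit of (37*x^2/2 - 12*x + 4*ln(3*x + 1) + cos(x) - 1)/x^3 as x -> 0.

Substitution gives 0/0 (the numerator vanishes to order 3).
Expand each term to order x^3: the coefficient of x^3 in 4·ln(1 + 3x) is 36 and in cos(x) is 0.
Lower-order terms cancel with the polynomial part, so the numerator is (36)·x^3 + o(x^3), and the limit is (36)/(1) = 36.

36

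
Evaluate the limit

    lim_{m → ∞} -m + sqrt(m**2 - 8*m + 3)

An ∞ − ∞ form. Rationalising with the conjugate, the difference becomes (-8m + 3) / (√(m^2 - 8*m + 3) + m).
For large m the denominator behaves like 2·m, so the quotient tends to -8/2 = -4.

-4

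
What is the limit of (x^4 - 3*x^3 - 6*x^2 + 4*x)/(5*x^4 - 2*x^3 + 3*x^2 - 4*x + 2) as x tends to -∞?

Numerator and denominator both have degree 4.
Dividing every term by x^4, all lower-order terms vanish and the limit is the ratio of leading coefficients, 1/(5) = 1/5.

1/5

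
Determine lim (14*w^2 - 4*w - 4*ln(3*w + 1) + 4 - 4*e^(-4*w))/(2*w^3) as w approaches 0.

10/3

Substitution gives 0/0; apply L'Hôpital's rule 3 times.
After differentiating numerator and denominator 3 times the quotient is (256*e^(-4*w) - 216/(3*w + 1)^3)/(12); at w = 0 this is 10/3.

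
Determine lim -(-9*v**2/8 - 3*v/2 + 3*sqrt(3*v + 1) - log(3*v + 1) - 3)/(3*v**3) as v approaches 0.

21/16

Substitution gives 0/0 (the numerator vanishes to order 3).
Expand each term to order v^3: the coefficient of v^3 in −ln(1 + 3v) is -9 and in 3·√(1 + 3v) is 81/16.
Lower-order terms cancel with the polynomial part, so the numerator is (-63/16)·v^3 + o(v^3), and the limit is (-63/16)/(-3) = 21/16.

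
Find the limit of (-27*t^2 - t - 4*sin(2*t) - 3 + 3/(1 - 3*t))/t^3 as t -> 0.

259/3

Substitution gives 0/0; apply L'Hôpital's rule 3 times.
After differentiating numerator and denominator 3 times the quotient is (32*cos(2*t) + 486/(3*t - 1)^4)/(6); at t = 0 this is 259/3.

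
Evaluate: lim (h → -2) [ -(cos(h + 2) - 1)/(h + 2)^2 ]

Direct substitution gives 0/0.
Apply L'Hôpital: lim (-sin(h + 2))/(-2*h - 4), still 0/0.
After 2 applications of L'Hôpital's rule the quotient is (-cos(h + 2))/(-2); substituting h = -2 gives 1/2.

1/2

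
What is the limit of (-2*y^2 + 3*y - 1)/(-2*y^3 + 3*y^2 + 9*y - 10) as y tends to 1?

Since y = 1 makes numerator and denominator zero, (y - 1) divides both.
Cancelling it gives (1 - 2*y)/(-2*y^2 + y + 10); now plug in y = 1 to get -1/9.

-1/9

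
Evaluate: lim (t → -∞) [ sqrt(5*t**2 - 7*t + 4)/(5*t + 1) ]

For large |t|, √(5*t^2 - 7*t + 4) ≈ √5·|t| and the denominator ≈ 5t.
Since t → −∞, |t| = −t, giving −√5/(5) = -√(5)/5.

-√(5)/5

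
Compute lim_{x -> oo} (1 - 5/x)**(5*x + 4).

e^(-25)

The base → 1 and the exponent → ∞: a 1^∞ form.
Take logarithms: (5x + 4)·ln(1 - 5/x). Since ln(1+u) ~ u for small u, this behaves like (5x)·(-5/x) → -25.
So the limit is e^(-25).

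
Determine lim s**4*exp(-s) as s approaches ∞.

0

Write as s^4/e^{1s}, an ∞/∞ form.
Exponential growth dominates any polynomial, so repeated L'Hôpital (or the standard result) gives 0.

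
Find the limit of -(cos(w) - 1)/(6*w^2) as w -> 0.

1/12

Direct substitution gives 0/0.
Apply L'Hôpital: lim (-sin(w))/(-12*w), still 0/0.
After 2 applications of L'Hôpital's rule the quotient is (-cos(w))/(-12); substituting w = 0 gives 1/12.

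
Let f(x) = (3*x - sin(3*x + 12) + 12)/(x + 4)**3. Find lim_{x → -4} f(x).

Direct substitution gives 0/0.
Apply L'Hôpital: lim (3 - 3*cos(3*x + 12))/(3*(x + 4)^2), still 0/0.
Apply L'Hôpital: lim (9*sin(3*x + 12))/(6*x + 24), still 0/0.
After 3 applications of L'Hôpital's rule the quotient is (27*cos(3*x + 12))/(6); substituting x = -4 gives 9/2.

9/2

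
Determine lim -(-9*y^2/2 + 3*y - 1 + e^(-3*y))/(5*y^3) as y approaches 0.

Direct substitution gives 0/0.
Apply L'Hôpital: lim (-9*y + 3 - 3*e^(-3*y))/(-15*y^2), still 0/0.
Apply L'Hôpital: lim (-9 + 9*e^(-3*y))/(-30*y), still 0/0.
After 3 applications of L'Hôpital's rule the quotient is (-27*e^(-3*y))/(-30); substituting y = 0 gives 9/10.

9/10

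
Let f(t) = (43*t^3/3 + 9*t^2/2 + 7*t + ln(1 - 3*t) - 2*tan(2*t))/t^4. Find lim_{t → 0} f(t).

-81/4

Substitution gives 0/0; apply L'Hôpital's rule 4 times.
After differentiating numerator and denominator 4 times the quotient is (-256*tan(2*t)^3/cos(2*t)^2 - 512*tan(2*t)/cos(2*t)^4 - 486/(3*t - 1)^4)/(24); at t = 0 this is -81/4.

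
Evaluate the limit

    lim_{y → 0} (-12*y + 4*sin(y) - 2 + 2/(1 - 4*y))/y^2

32

Substitution gives 0/0 (the numerator vanishes to order 2).
Expand each term to order y^2: the coefficient of y^2 in 2·1/(1 - 4y) is 32 and in 4·sin(y) is 0.
Lower-order terms cancel with the polynomial part, so the numerator is (32)·y^2 + o(y^2), and the limit is (32)/(1) = 32.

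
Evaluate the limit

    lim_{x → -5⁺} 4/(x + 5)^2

As x → -5⁺, (x + 5) → 0⁺, so (x + 5)^2 → 0⁺ and 4/(x + 5)^2 → ∞.

∞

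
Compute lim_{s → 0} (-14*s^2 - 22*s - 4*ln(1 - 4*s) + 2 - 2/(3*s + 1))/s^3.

418/3

Substitution gives 0/0 (the numerator vanishes to order 3).
Expand each term to order s^3: the coefficient of s^3 in -4·ln(1 - 4s) is 256/3 and in -2·1/(1 + 3s) is 54.
Lower-order terms cancel with the polynomial part, so the numerator is (418/3)·s^3 + o(s^3), and the limit is (418/3)/(1) = 418/3.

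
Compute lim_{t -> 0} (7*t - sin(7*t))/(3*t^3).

343/18

Direct substitution gives 0/0.
Apply L'Hôpital: lim (7 - 7*cos(7*t))/(9*t^2), still 0/0.
Apply L'Hôpital: lim (49*sin(7*t))/(18*t), still 0/0.
After 3 applications of L'Hôpital's rule the quotient is (343*cos(7*t))/(18); substituting t = 0 gives 343/18.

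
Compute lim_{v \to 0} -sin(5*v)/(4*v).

-5/4

Substitution gives 0/0.
Write it as (5/(-4))·sin(5v)/(5v); since sin(u)/u → 1, the limit is -5/4.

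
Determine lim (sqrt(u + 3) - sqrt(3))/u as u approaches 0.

√(3)/6

Substitution gives 0/0. Multiply numerator and denominator by the conjugate √(3 + u) + √3.
The numerator becomes (3 + u) − 3 = u, so the expression simplifies to 1/(√(3 + u) + √3).
Letting u → 0 gives 1/(2√3) = √(3)/6.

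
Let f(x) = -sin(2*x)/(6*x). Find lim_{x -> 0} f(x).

Substitution gives 0/0.
Write it as (2/(-6))·sin(2x)/(2x); since sin(u)/u → 1, the limit is -1/3.

-1/3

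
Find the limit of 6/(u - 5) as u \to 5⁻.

As u → 5⁻, (u - 5) → 0⁻, so (u - 5)^1 → 0⁻ and 6/(u - 5)^1 → -∞.

-∞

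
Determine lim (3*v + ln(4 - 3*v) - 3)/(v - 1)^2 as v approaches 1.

-9/2

Direct substitution gives 0/0.
Apply L'Hôpital: lim (3 - 3/(4 - 3*v))/(2*v - 2), still 0/0.
After 2 applications of L'Hôpital's rule the quotient is (-9/(4 - 3*v)^2)/(2); substituting v = 1 gives -9/2.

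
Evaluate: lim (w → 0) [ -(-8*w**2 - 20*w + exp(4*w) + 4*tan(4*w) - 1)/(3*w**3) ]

-32

Substitution gives 0/0 (the numerator vanishes to order 3).
Expand each term to order w^3: the coefficient of w^3 in e^(4w) is 32/3 and in 4·tan(4w) is 256/3.
Lower-order terms cancel with the polynomial part, so the numerator is (96)·w^3 + o(w^3), and the limit is (96)/(-3) = -32.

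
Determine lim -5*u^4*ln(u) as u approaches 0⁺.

This is a 0·(−∞) form. Rewrite as -5·ln(u) / u^(−4) and apply L'Hôpital:
the derivative quotient is -5·(1/u) / (−4·u^(−5)) = (5/4)·u^4 → 0.

0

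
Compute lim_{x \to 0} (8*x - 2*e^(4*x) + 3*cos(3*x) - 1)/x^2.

-59/2

Substitution gives 0/0; apply L'Hôpital's rule 2 times.
After differentiating numerator and denominator 2 times the quotient is (-32*e^(4*x) - 27*cos(3*x))/(2); at x = 0 this is -59/2.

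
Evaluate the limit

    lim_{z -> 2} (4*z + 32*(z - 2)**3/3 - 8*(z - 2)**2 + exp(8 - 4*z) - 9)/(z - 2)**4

32/3

Direct substitution gives 0/0.
Apply L'Hôpital: lim (-16*z + 32*(z - 2)^2 - 4*e^(8 - 4*z) + 36)/(4*(z - 2)^3), still 0/0.
Apply L'Hôpital: lim (64*z + 16*e^(8 - 4*z) - 144)/(12*(z - 2)^2), still 0/0.
Apply L'Hôpital: lim (64 - 64*e^(8 - 4*z))/(24*z - 48), still 0/0.
After 4 applications of L'Hôpital's rule the quotient is (256*e^(8 - 4*z))/(24); substituting z = 2 gives 32/3.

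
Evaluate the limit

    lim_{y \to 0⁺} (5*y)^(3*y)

1

Base → 0⁺ and exponent → 0⁺: a 0^0 form.
Take logs: 3y·ln(5y). This is 0·(−∞); rewriting as ln(5y)/(1/(3y)) and applying L'Hôpital gives 0.
Hence the limit is e^0 = 1.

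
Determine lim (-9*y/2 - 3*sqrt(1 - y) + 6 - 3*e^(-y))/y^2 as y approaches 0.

Substitution gives 0/0; apply L'Hôpital's rule 2 times.
After differentiating numerator and denominator 2 times the quotient is (-3*e^(-y) + 3/(4*(1 - y)^(3/2)))/(2); at y = 0 this is -9/8.

-9/8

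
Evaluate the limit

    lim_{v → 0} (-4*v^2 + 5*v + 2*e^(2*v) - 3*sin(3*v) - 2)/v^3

97/6

Substitution gives 0/0 (the numerator vanishes to order 3).
Expand each term to order v^3: the coefficient of v^3 in -3·sin(3v) is 27/2 and in 2·e^(2v) is 8/3.
Lower-order terms cancel with the polynomial part, so the numerator is (97/6)·v^3 + o(v^3), and the limit is (97/6)/(1) = 97/6.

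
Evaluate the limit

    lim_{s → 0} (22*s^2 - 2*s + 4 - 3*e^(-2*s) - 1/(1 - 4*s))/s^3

Substitution gives 0/0; apply L'Hôpital's rule 3 times.
After differentiating numerator and denominator 3 times the quotient is (24*e^(-2*s) - 384/(4*s - 1)^4)/(6); at s = 0 this is -60.

-60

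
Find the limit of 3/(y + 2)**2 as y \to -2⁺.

As y → -2⁺, (y + 2) → 0⁺, so (y + 2)^2 → 0⁺ and 3/(y + 2)^2 → ∞.

∞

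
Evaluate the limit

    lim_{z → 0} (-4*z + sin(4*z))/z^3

Direct substitution gives 0/0.
Apply L'Hôpital: lim (4*cos(4*z) - 4)/(3*z^2), still 0/0.
Apply L'Hôpital: lim (-16*sin(4*z))/(6*z), still 0/0.
After 3 applications of L'Hôpital's rule the quotient is (-64*cos(4*z))/(6); substituting z = 0 gives -32/3.

-32/3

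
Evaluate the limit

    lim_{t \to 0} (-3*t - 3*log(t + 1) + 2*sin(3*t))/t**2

3/2

Substitution gives 0/0; apply L'Hôpital's rule 2 times.
After differentiating numerator and denominator 2 times the quotient is (-18*sin(3*t) + 3/(t + 1)^2)/(2); at t = 0 this is 3/2.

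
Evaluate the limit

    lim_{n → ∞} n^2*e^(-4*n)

0

Write as n^2/e^{4n}, an ∞/∞ form.
Exponential growth dominates any polynomial, so repeated L'Hôpital (or the standard result) gives 0.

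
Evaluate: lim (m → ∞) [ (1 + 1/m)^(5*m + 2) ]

Write it as [(1 + 1/m)^m]^(5) · (1 + 1/m)^(2). The bracketed term tends to e^(1) and the second factor to 1, so the limit is e^(5).

e^(5)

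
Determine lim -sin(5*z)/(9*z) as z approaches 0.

-5/9

Substitution gives 0/0.
Write it as (5/(-9))·sin(5z)/(5z); since sin(u)/u → 1, the limit is -5/9.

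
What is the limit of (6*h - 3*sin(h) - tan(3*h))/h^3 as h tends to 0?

-17/2

Substitution gives 0/0 (the numerator vanishes to order 3).
Expand each term to order h^3: the coefficient of h^3 in -3·sin(h) is 1/2 and in −tan(3h) is -9.
Lower-order terms cancel with the polynomial part, so the numerator is (-17/2)·h^3 + o(h^3), and the limit is (-17/2)/(1) = -17/2.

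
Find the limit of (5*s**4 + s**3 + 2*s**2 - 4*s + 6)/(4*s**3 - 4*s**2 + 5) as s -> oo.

∞

The numerator has higher degree (4 > 3); the quotient behaves like (5/(4))·s^1 for large |s|.
As s → +∞ this diverges to ∞.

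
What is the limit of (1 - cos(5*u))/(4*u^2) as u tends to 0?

Substitution gives 0/0.
Use (1 − cos θ)/θ² → 1/2 with θ = 5u: the limit is 5²/(2·4) = 25/8.

25/8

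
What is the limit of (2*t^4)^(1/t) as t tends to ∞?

Base → ∞ and exponent → 0: an ∞^0 form.
Take logs: (1/t)·ln(2·t^4) = (ln 2 + 4·ln t)/t → 0.
So the limit is e^0 = 1.

1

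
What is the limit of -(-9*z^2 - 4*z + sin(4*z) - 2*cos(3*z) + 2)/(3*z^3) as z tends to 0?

Substitution gives 0/0; apply L'Hôpital's rule 3 times.
After differentiating numerator and denominator 3 times the quotient is (-54*sin(3*z) - 64*cos(4*z))/(-18); at z = 0 this is 32/9.

32/9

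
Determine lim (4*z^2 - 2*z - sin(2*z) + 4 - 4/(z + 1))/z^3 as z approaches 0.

Substitution gives 0/0 (the numerator vanishes to order 3).
Expand each term to order z^3: the coefficient of z^3 in −sin(2z) is 4/3 and in -4·1/(1 + z) is 4.
Lower-order terms cancel with the polynomial part, so the numerator is (16/3)·z^3 + o(z^3), and the limit is (16/3)/(1) = 16/3.

16/3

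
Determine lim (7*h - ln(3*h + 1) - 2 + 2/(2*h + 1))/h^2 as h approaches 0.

25/2

Substitution gives 0/0 (the numerator vanishes to order 2).
Expand each term to order h^2: the coefficient of h^2 in −ln(1 + 3h) is 9/2 and in 2·1/(1 + 2h) is 8.
Lower-order terms cancel with the polynomial part, so the numerator is (25/2)·h^2 + o(h^2), and the limit is (25/2)/(1) = 25/2.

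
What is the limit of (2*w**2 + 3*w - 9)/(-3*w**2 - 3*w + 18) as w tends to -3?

-3/5

Since w = -3 makes numerator and denominator zero, (w + 3) divides both.
Cancelling it gives (2*w - 3)/(6 - 3*w); now plug in w = -3 to get -3/5.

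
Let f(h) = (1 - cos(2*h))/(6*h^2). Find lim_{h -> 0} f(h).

1/3

Substitution gives 0/0.
Use (1 − cos u)/u² → 1/2 with u = 2h: the limit is 2²/(2·6) = 1/3.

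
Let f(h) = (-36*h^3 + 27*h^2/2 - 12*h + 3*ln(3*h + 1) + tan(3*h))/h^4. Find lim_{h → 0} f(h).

-243/4

Substitution gives 0/0 (the numerator vanishes to order 4).
Expand each term to order h^4: the coefficient of h^4 in 3·ln(1 + 3h) is -243/4 and in tan(3h) is 0.
Lower-order terms cancel with the polynomial part, so the numerator is (-243/4)·h^4 + o(h^4), and the limit is (-243/4)/(1) = -243/4.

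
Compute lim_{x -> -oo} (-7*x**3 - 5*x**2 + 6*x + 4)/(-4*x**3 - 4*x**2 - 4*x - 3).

7/4

Numerator and denominator both have degree 3.
Dividing every term by x^3, all lower-order terms vanish and the limit is the ratio of leading coefficients, -7/(-4) = 7/4.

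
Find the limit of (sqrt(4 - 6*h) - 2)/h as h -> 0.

A 0/0 form; rationalise with √(4 - 6h) + √4. This collapses the numerator to -6h, leaving -6/(√(4 - 6h) + √4) → -6/(2√4) = -3/2.

-3/2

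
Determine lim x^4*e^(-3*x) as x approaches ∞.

0

Write as x^4/e^{3x}, an ∞/∞ form.
Exponential growth dominates any polynomial, so repeated L'Hôpital (or the standard result) gives 0.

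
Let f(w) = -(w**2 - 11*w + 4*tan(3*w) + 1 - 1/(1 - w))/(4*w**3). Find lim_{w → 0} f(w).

-35/4

Substitution gives 0/0; apply L'Hôpital's rule 3 times.
After differentiating numerator and denominator 3 times the quotient is (6*(36*(w - 1)^4*(3*tan(3*w)^2 + 1)/cos(3*w)^2 - 1)/(w - 1)^4)/(-24); at w = 0 this is -35/4.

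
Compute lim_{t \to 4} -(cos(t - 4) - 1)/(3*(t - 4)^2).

1/6

Direct substitution gives 0/0.
Apply L'Hôpital: lim (-sin(t - 4))/(24 - 6*t), still 0/0.
After 2 applications of L'Hôpital's rule the quotient is (-cos(t - 4))/(-6); substituting t = 4 gives 1/6.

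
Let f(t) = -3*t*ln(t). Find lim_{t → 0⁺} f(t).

0

This is a 0·(−∞) form. Rewrite as -3·ln(t) / t^(−1) and apply L'Hôpital:
the derivative quotient is -3·(1/t) / (−1·t^(−2)) = (3/1)·t^1 → 0.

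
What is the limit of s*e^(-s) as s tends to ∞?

Write as s^1/e^{1s}, an ∞/∞ form.
Exponential growth dominates any polynomial, so repeated L'Hôpital (or the standard result) gives 0.

0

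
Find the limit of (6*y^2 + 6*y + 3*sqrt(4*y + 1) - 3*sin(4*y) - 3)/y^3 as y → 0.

44

Substitution gives 0/0; apply L'Hôpital's rule 3 times.
After differentiating numerator and denominator 3 times the quotient is (192*cos(4*y) + 72/(4*y + 1)^(5/2))/(6); at y = 0 this is 44.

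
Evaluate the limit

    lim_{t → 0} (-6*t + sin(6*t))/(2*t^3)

Direct substitution gives 0/0.
Apply L'Hôpital: lim (6*cos(6*t) - 6)/(6*t^2), still 0/0.
Apply L'Hôpital: lim (-36*sin(6*t))/(12*t), still 0/0.
After 3 applications of L'Hôpital's rule the quotient is (-216*cos(6*t))/(12); substituting t = 0 gives -18.

-18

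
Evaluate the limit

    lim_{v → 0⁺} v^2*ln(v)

0

This is a 0·(−∞) form. Rewrite as 1·ln(v) / v^(−2) and apply L'Hôpital:
the derivative quotient is 1·(1/v) / (−2·v^(−3)) = (-1/2)·v^2 → 0.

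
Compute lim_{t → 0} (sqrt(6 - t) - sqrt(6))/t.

A 0/0 form; rationalise with √(6 - t) + √6. This collapses the numerator to -t, leaving -1/(√(6 - t) + √6) → -1/(2√6) = -√(6)/12.

-√(6)/12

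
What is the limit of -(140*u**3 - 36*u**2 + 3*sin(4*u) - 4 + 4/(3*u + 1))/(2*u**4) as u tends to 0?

Substitution gives 0/0; apply L'Hôpital's rule 4 times.
After differentiating numerator and denominator 4 times the quotient is (768*sin(4*u) + 7776/(3*u + 1)^5)/(-48); at u = 0 this is -162.

-162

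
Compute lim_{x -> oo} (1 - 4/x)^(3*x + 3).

The base → 1 and the exponent → ∞: a 1^∞ form.
Take logarithms: (3x + 3)·ln(1 - 4/x). Since ln(1+u) ~ u for small u, this behaves like (3x)·(-4/x) → -12.
So the limit is e^(-12).

e^(-12)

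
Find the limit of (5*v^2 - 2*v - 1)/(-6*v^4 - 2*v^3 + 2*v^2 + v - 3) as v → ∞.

0

The denominator has degree 4 and the numerator degree 2. Dividing numerator and denominator by v^4 sends every term to 0 except the leading denominator term, so the limit is 0.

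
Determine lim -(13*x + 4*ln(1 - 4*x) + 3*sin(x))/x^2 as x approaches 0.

Substitution gives 0/0 (the numerator vanishes to order 2).
Expand each term to order x^2: the coefficient of x^2 in 4·ln(1 - 4x) is -32 and in 3·sin(x) is 0.
Lower-order terms cancel with the polynomial part, so the numerator is (-32)·x^2 + o(x^2), and the limit is (-32)/(-1) = 32.

32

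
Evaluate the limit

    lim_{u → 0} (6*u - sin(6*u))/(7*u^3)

36/7

Direct substitution gives 0/0.
Apply L'Hôpital: lim (6 - 6*cos(6*u))/(21*u^2), still 0/0.
Apply L'Hôpital: lim (36*sin(6*u))/(42*u), still 0/0.
After 3 applications of L'Hôpital's rule the quotient is (216*cos(6*u))/(42); substituting u = 0 gives 36/7.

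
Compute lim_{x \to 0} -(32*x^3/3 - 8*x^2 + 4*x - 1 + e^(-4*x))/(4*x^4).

-8/3

Direct substitution gives 0/0.
Apply L'Hôpital: lim (32*x^2 - 16*x + 4 - 4*e^(-4*x))/(-16*x^3), still 0/0.
Apply L'Hôpital: lim (64*x - 16 + 16*e^(-4*x))/(-48*x^2), still 0/0.
Apply L'Hôpital: lim (64 - 64*e^(-4*x))/(-96*x), still 0/0.
After 4 applications of L'Hôpital's rule the quotient is (256*e^(-4*x))/(-96); substituting x = 0 gives -8/3.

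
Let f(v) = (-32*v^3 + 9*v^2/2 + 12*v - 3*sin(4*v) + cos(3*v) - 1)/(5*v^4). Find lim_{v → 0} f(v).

27/40

Substitution gives 0/0 (the numerator vanishes to order 4).
Expand each term to order v^4: the coefficient of v^4 in -3·sin(4v) is 0 and in cos(3v) is 27/8.
Lower-order terms cancel with the polynomial part, so the numerator is (27/8)·v^4 + o(v^4), and the limit is (27/8)/(5) = 27/40.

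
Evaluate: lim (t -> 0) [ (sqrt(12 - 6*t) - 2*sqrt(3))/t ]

Substitution gives 0/0. Multiply numerator and denominator by the conjugate √(12 - 6t) + √12.
The numerator becomes (12 - 6t) − 12 = -6t, so the expression simplifies to -6/(√(12 - 6t) + √12).
Letting t → 0 gives -6/(2√12) = -√(3)/2.

-√(3)/2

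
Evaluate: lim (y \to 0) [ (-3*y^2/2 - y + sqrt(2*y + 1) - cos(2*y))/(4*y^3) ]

Substitution gives 0/0 (the numerator vanishes to order 3).
Expand each term to order y^3: the coefficient of y^3 in √(1 + 2y) is 1/2 and in −cos(2y) is 0.
Lower-order terms cancel with the polynomial part, so the numerator is (1/2)·y^3 + o(y^3), and the limit is (1/2)/(4) = 1/8.

1/8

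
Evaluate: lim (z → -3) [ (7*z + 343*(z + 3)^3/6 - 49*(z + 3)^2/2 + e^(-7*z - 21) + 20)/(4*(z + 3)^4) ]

Direct substitution gives 0/0.
Apply L'Hôpital: lim (-49*z + 343*(z + 3)^2/2 - 7*e^(-7*z - 21) - 140)/(16*(z + 3)^3), still 0/0.
Apply L'Hôpital: lim (343*z + 49*e^(-7*z - 21) + 980)/(48*(z + 3)^2), still 0/0.
Apply L'Hôpital: lim (343 - 343*e^(-7*z - 21))/(96*z + 288), still 0/0.
After 4 applications of L'Hôpital's rule the quotient is (2401*e^(-7*z - 21))/(96); substituting z = -3 gives 2401/96.

2401/96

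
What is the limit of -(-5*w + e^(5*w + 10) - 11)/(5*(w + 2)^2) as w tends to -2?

-5/2

Direct substitution gives 0/0.
Apply L'Hôpital: lim (5*e^(5*w + 10) - 5)/(-10*w - 20), still 0/0.
After 2 applications of L'Hôpital's rule the quotient is (25*e^(5*w + 10))/(-10); substituting w = -2 gives -5/2.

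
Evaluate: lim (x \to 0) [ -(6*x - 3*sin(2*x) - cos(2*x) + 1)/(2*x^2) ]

-1

Substitution gives 0/0 (the numerator vanishes to order 2).
Expand each term to order x^2: the coefficient of x^2 in -3·sin(2x) is 0 and in −cos(2x) is 2.
Lower-order terms cancel with the polynomial part, so the numerator is (2)·x^2 + o(x^2), and the limit is (2)/(-2) = -1.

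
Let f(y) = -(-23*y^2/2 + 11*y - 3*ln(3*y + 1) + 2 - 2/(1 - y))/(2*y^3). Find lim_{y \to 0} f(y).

29/2

Substitution gives 0/0 (the numerator vanishes to order 3).
Expand each term to order y^3: the coefficient of y^3 in -3·ln(1 + 3y) is -27 and in -2·1/(1 - y) is -2.
Lower-order terms cancel with the polynomial part, so the numerator is (-29)·y^3 + o(y^3), and the limit is (-29)/(-2) = 29/2.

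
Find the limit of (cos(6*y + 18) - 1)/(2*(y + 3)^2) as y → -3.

-9

Direct substitution gives 0/0.
Apply L'Hôpital: lim (-6*sin(6*y + 18))/(4*y + 12), still 0/0.
After 2 applications of L'Hôpital's rule the quotient is (-36*cos(6*y + 18))/(4); substituting y = -3 gives -9.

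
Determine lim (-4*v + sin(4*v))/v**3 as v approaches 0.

Direct substitution gives 0/0.
Apply L'Hôpital: lim (4*cos(4*v) - 4)/(3*v^2), still 0/0.
Apply L'Hôpital: lim (-16*sin(4*v))/(6*v), still 0/0.
After 3 applications of L'Hôpital's rule the quotient is (-64*cos(4*v))/(6); substituting v = 0 gives -32/3.

-32/3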